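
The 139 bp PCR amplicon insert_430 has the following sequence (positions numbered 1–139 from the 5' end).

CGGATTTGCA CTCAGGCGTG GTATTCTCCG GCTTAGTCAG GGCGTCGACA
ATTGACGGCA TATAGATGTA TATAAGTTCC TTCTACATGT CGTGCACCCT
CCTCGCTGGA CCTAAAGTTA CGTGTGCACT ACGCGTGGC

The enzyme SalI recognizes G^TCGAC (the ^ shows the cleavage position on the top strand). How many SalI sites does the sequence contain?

1

GTCGAC occurs starting at position 44.
SalI cuts at 1 site.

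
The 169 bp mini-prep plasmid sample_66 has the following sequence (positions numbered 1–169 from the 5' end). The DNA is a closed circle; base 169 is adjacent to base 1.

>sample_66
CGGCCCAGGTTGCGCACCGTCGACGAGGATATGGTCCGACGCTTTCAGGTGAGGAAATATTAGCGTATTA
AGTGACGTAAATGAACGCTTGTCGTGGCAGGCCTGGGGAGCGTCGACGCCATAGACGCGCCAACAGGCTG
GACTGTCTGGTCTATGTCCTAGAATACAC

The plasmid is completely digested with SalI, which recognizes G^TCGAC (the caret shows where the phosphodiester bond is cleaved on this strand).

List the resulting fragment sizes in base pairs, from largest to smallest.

93, 76 bp

SalI sites (GTCGAC) start at positions 19, 112.
SalI cuts after the first base of each site, so after positions 19, 112.
Circular molecule, 2 cuts → 2 fragments:
  20–112 → 93 bp
  113–169 then 1–19 → 57 + 19 = 76 bp
Sorted largest to smallest: 93, 76 bp.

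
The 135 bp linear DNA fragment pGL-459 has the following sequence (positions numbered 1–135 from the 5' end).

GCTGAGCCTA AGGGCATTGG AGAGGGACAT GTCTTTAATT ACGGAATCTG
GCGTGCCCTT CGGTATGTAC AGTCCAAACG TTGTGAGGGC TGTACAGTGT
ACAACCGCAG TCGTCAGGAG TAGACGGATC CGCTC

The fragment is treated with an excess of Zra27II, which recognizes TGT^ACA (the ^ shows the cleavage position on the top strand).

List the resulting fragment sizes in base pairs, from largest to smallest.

68, 35, 25, 7 bp

Zra27II sites (TGTACA) start at positions 66, 91, 98.
Zra27II cuts after base 3 of each site, so after positions 68, 93, 100.
Linear molecule, 3 cuts → 4 fragments:
  1–68 → 68 bp
  69–93 → 25 bp
  94–100 → 7 bp
  101–135 → 35 bp
Sorted largest to smallest: 68, 35, 25, 7 bp.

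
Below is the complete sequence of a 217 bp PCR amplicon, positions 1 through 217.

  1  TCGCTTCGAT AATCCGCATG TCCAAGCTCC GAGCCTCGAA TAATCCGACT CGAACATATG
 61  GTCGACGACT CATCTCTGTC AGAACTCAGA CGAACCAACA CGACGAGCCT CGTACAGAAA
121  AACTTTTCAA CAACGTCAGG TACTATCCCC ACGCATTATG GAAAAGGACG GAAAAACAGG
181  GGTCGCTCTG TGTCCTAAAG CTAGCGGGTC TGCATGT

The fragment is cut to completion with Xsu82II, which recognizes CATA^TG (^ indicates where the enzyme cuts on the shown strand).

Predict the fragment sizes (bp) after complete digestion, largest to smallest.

159, 58 bp

The Xsu82II site (CATATG) starts at position 55.
Xsu82II cuts after base 4 of each site, so after position 58.
Linear molecule, 1 cut → 2 fragments:
  1–58 → 58 bp
  59–217 → 159 bp
Sorted largest to smallest: 159, 58 bp.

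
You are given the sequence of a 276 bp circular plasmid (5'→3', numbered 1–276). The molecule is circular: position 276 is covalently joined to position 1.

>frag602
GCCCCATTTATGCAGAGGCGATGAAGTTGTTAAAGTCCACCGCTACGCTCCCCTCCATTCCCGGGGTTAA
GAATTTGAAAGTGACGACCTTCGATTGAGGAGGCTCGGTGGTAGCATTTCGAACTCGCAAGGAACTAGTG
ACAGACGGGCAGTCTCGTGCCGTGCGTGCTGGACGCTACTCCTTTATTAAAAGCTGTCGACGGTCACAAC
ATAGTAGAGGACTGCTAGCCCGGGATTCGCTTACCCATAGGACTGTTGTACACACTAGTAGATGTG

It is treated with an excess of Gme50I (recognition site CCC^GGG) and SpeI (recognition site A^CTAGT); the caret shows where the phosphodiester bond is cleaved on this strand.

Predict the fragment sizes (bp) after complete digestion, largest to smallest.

Gme50I sites (CCCGGG) start at positions 60, 229.
Gme50I cuts after base 3 of each site, so after positions 62, 231.
SpeI sites (ACTAGT) start at positions 134, 264.
SpeI cuts after the first base of each site, so after positions 134, 264.
Combined cut positions: 62, 134, 231, 264.
Circular molecule, 4 cuts → 4 fragments:
  63–134 → 72 bp
  135–231 → 97 bp
  232–264 → 33 bp
  265–276 then 1–62 → 12 + 62 = 74 bp
Sorted largest to smallest: 97, 74, 72, 33 bp.

97, 74, 72, 33 bp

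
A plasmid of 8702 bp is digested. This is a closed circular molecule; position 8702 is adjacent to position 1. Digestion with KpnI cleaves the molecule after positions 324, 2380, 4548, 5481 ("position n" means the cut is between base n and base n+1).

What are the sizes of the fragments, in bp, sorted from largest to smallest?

3545, 2168, 2056, 933 bp

Circular molecule, 4 cuts → 4 fragments:
  2380 − 324 = 2056 bp
  4548 − 2380 = 2168 bp
  5481 − 4548 = 933 bp
  wrap: 8702 − 5481 + 324 = 3545 bp
Sorted largest to smallest: 3545, 2168, 2056, 933 bp.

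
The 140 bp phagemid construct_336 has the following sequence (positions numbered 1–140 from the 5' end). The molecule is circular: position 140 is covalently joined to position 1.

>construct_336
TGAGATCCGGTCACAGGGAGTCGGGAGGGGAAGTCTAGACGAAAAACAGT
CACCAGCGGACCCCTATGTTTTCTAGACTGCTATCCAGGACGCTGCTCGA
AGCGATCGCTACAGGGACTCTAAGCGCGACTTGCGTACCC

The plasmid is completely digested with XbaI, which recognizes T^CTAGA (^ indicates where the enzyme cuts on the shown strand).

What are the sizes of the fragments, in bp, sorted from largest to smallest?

102, 38 bp

XbaI sites (TCTAGA) start at positions 34, 72.
XbaI cuts after the first base of each site, so after positions 34, 72.
Circular molecule, 2 cuts → 2 fragments:
  35–72 → 38 bp
  73–140 then 1–34 → 68 + 34 = 102 bp
Sorted largest to smallest: 102, 38 bp.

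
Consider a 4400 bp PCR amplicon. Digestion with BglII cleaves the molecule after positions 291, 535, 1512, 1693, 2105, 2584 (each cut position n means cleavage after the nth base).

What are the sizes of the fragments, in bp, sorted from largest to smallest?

Linear molecule, 6 cuts → 7 fragments:
  291 − 0 = 291 bp
  535 − 291 = 244 bp
  1512 − 535 = 977 bp
  1693 − 1512 = 181 bp
  2105 − 1693 = 412 bp
  2584 − 2105 = 479 bp
  4400 − 2584 = 1816 bp
Sorted largest to smallest: 1816, 977, 479, 412, 291, 244, 181 bp.

1816, 977, 479, 412, 291, 244, 181 bp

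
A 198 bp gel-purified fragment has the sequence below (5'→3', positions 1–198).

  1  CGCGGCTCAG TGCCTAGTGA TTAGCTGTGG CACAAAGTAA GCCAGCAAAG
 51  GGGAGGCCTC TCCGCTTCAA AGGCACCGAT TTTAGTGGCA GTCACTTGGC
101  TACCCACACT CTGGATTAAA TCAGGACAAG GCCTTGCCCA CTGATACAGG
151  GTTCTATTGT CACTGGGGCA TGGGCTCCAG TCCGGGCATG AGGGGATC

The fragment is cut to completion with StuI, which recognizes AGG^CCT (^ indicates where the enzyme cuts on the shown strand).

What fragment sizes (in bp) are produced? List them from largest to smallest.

75, 67, 56 bp

StuI sites (AGGCCT) start at positions 54, 129.
StuI cuts after base 3 of each site, so after positions 56, 131.
Linear molecule, 2 cuts → 3 fragments:
  1–56 → 56 bp
  57–131 → 75 bp
  132–198 → 67 bp
Sorted largest to smallest: 75, 67, 56 bp.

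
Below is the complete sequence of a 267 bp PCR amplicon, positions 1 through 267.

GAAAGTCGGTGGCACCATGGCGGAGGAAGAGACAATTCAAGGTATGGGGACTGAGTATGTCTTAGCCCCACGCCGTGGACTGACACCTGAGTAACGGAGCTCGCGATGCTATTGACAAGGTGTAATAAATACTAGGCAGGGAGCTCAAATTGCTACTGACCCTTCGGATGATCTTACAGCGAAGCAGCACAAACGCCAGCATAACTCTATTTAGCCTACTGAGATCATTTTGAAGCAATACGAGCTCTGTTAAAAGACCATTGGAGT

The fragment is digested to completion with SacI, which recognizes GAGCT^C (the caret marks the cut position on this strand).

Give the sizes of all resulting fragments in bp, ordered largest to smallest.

SacI sites (GAGCTC) start at positions 97, 141, 242.
SacI cuts after base 5 of each site (before the last base), so after positions 101, 145, 246.
Linear molecule, 3 cuts → 4 fragments:
  1–101 → 101 bp
  102–145 → 44 bp
  146–246 → 101 bp
  247–267 → 21 bp
Sorted largest to smallest: 101, 101, 44, 21 bp.

101, 101, 44, 21 bp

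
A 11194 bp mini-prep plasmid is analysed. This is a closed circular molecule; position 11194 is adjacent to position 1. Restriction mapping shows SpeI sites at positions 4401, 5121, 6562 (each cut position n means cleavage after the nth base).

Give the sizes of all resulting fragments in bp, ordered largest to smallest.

Circular molecule, 3 cuts → 3 fragments:
  5121 − 4401 = 720 bp
  6562 − 5121 = 1441 bp
  wrap: 11194 − 6562 + 4401 = 9033 bp
Sorted largest to smallest: 9033, 1441, 720 bp.

9033, 1441, 720 bp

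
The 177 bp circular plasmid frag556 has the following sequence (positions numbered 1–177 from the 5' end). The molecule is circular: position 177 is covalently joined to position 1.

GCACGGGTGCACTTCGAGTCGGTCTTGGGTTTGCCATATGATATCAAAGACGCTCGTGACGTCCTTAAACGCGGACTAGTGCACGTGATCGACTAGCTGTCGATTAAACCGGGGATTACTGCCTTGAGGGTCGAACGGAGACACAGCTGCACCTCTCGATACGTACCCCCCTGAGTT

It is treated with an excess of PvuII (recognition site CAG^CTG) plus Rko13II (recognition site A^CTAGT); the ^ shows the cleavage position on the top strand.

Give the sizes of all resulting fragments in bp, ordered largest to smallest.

106, 71 bp

The PvuII site (CAGCTG) starts at position 144.
PvuII cuts after base 3 of each site, so after position 146.
The Rko13II site (ACTAGT) starts at position 75.
Rko13II cuts after the first base of each site, so after position 75.
Combined cut positions: 75, 146.
Circular molecule, 2 cuts → 2 fragments:
  76–146 → 71 bp
  147–177 then 1–75 → 31 + 75 = 106 bp
Sorted largest to smallest: 106, 71 bp.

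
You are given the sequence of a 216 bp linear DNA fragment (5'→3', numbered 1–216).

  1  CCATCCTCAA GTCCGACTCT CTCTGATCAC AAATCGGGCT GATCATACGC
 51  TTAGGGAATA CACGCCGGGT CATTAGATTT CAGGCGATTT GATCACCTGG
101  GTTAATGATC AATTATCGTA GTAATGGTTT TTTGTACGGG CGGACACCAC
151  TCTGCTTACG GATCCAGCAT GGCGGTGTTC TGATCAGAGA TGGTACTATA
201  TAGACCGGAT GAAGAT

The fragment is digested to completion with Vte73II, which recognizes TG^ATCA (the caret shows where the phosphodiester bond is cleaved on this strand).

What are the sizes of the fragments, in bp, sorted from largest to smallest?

Vte73II sites (TGATCA) start at positions 24, 40, 90, 106, 181.
Vte73II cuts after base 2 of each site, so after positions 25, 41, 91, 107, 182.
Linear molecule, 5 cuts → 6 fragments:
  1–25 → 25 bp
  26–41 → 16 bp
  42–91 → 50 bp
  92–107 → 16 bp
  108–182 → 75 bp
  183–216 → 34 bp
Sorted largest to smallest: 75, 50, 34, 25, 16, 16 bp.

75, 50, 34, 25, 16, 16 bp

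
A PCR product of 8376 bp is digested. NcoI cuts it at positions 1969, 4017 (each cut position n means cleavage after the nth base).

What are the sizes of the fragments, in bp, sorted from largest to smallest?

Linear molecule, 2 cuts → 3 fragments:
  1969 − 0 = 1969 bp
  4017 − 1969 = 2048 bp
  8376 − 4017 = 4359 bp
Sorted largest to smallest: 4359, 2048, 1969 bp.

4359, 2048, 1969 bp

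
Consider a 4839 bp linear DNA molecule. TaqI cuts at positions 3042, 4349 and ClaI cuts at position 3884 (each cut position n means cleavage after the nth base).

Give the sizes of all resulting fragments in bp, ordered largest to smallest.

Combined cut positions (sorted): 3042, 3884, 4349.
Linear molecule, 3 cuts → 4 fragments:
  3042 − 0 = 3042 bp
  3884 − 3042 = 842 bp
  4349 − 3884 = 465 bp
  4839 − 4349 = 490 bp
Sorted largest to smallest: 3042, 842, 490, 465 bp.

3042, 842, 490, 465 bp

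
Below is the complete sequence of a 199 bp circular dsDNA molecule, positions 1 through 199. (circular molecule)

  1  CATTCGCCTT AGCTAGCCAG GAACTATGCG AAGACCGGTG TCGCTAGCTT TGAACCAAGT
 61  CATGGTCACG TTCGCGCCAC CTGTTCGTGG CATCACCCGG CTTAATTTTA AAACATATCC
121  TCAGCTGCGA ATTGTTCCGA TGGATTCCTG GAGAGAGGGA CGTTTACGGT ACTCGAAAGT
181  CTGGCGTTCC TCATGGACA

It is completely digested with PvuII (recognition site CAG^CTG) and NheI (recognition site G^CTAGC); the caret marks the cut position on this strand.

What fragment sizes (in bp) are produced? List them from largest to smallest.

The PvuII site (CAGCTG) starts at position 122.
PvuII cuts after base 3 of each site, so after position 124.
NheI sites (GCTAGC) start at positions 12, 43.
NheI cuts after the first base of each site, so after positions 12, 43.
Combined cut positions: 12, 43, 124.
Circular molecule, 3 cuts → 3 fragments:
  13–43 → 31 bp
  44–124 → 81 bp
  125–199 then 1–12 → 75 + 12 = 87 bp
Sorted largest to smallest: 87, 81, 31 bp.

87, 81, 31 bp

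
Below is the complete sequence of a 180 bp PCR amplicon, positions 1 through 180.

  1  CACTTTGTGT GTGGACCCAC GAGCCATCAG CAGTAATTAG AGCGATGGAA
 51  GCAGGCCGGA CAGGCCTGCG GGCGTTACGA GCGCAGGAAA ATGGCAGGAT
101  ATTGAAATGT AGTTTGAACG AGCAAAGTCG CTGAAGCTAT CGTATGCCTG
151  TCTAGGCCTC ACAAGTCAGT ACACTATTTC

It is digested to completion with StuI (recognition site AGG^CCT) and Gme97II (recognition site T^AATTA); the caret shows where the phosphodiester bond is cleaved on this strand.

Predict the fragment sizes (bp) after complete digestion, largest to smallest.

StuI sites (AGGCCT) start at positions 62, 154.
StuI cuts after base 3 of each site, so after positions 64, 156.
The Gme97II site (TAATTA) starts at position 34.
Gme97II cuts after the first base of each site, so after position 34.
Combined cut positions: 34, 64, 156.
Linear molecule, 3 cuts → 4 fragments:
  1–34 → 34 bp
  35–64 → 30 bp
  65–156 → 92 bp
  157–180 → 24 bp
Sorted largest to smallest: 92, 34, 30, 24 bp.

92, 34, 30, 24 bp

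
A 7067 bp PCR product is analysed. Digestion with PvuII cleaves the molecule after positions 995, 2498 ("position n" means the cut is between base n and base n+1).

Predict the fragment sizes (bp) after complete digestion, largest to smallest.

Linear molecule, 2 cuts → 3 fragments:
  995 − 0 = 995 bp
  2498 − 995 = 1503 bp
  7067 − 2498 = 4569 bp
Sorted largest to smallest: 4569, 1503, 995 bp.

4569, 1503, 995 bp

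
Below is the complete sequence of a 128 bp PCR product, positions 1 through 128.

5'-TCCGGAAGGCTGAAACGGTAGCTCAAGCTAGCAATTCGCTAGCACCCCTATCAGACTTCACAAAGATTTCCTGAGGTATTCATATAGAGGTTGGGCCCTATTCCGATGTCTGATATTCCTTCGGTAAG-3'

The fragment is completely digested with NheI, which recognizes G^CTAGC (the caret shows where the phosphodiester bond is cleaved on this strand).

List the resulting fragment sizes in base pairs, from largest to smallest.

90, 27, 11 bp

NheI sites (GCTAGC) start at positions 27, 38.
NheI cuts after the first base of each site, so after positions 27, 38.
Linear molecule, 2 cuts → 3 fragments:
  1–27 → 27 bp
  28–38 → 11 bp
  39–128 → 90 bp
Sorted largest to smallest: 90, 27, 11 bp.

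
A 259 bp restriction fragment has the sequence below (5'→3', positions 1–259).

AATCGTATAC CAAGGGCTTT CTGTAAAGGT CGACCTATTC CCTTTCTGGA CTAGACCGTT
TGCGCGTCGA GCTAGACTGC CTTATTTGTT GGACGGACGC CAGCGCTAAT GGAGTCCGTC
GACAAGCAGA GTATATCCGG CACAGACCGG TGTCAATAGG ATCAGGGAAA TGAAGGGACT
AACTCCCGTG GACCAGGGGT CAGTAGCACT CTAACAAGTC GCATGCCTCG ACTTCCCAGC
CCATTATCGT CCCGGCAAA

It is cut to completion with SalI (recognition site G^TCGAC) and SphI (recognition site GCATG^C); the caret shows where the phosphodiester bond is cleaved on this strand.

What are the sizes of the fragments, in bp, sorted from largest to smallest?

SalI sites (GTCGAC) start at positions 29, 118.
SalI cuts after the first base of each site, so after positions 29, 118.
The SphI site (GCATGC) starts at position 221.
SphI cuts after base 5 of each site (before the last base), so after position 225.
Combined cut positions: 29, 118, 225.
Linear molecule, 3 cuts → 4 fragments:
  1–29 → 29 bp
  30–118 → 89 bp
  119–225 → 107 bp
  226–259 → 34 bp
Sorted largest to smallest: 107, 89, 34, 29 bp.

107, 89, 34, 29 bp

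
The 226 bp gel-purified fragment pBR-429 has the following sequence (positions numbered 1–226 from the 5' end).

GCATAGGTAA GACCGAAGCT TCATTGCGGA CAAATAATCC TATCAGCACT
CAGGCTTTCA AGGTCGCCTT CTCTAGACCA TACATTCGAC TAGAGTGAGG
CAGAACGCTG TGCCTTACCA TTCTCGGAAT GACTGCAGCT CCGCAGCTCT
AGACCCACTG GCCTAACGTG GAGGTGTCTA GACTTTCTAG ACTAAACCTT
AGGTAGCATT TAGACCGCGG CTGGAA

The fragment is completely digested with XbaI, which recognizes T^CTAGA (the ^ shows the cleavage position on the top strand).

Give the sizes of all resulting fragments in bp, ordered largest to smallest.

76, 72, 40, 29, 9 bp

XbaI sites (TCTAGA) start at positions 72, 148, 177, 186.
XbaI cuts after the first base of each site, so after positions 72, 148, 177, 186.
Linear molecule, 4 cuts → 5 fragments:
  1–72 → 72 bp
  73–148 → 76 bp
  149–177 → 29 bp
  178–186 → 9 bp
  187–226 → 40 bp
Sorted largest to smallest: 76, 72, 40, 29, 9 bp.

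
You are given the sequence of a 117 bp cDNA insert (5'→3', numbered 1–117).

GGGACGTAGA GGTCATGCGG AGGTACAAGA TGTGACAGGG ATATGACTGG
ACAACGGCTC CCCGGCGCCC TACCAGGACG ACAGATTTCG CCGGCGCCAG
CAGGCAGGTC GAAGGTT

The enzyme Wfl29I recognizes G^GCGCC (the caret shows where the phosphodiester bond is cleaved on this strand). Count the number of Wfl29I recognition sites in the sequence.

2

GGCGCC occurs starting at positions 64, 93.
Wfl29I cuts at 2 sites.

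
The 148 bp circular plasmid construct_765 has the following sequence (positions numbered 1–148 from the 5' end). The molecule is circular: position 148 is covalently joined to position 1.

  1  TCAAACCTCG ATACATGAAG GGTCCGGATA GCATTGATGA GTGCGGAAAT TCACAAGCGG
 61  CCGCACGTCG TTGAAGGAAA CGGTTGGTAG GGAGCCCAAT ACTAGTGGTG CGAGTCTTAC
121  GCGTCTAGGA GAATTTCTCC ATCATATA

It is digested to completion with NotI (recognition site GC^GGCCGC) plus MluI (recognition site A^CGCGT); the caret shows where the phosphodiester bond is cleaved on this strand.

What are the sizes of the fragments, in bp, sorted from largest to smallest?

The NotI site (GCGGCCGC) starts at position 57.
NotI cuts after base 2 of each site, so after position 58.
The MluI site (ACGCGT) starts at position 119.
MluI cuts after the first base of each site, so after position 119.
Combined cut positions: 58, 119.
Circular molecule, 2 cuts → 2 fragments:
  59–119 → 61 bp
  120–148 then 1–58 → 29 + 58 = 87 bp
Sorted largest to smallest: 87, 61 bp.

87, 61 bp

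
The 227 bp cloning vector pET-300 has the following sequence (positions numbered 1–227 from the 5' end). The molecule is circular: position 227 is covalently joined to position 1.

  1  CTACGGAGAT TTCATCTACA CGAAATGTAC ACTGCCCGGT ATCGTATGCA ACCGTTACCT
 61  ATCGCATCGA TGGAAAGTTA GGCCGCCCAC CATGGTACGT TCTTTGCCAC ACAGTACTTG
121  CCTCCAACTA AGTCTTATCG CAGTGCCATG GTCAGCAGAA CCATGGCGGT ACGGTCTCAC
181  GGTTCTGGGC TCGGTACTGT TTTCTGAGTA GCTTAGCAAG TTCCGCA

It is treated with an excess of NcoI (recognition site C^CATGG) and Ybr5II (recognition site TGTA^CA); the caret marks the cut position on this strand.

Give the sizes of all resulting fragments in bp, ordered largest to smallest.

NcoI sites (CCATGG) start at positions 90, 146, 161.
NcoI cuts after the first base of each site, so after positions 90, 146, 161.
The Ybr5II site (TGTACA) starts at position 26.
Ybr5II cuts after base 4 of each site, so after position 29.
Combined cut positions: 29, 90, 146, 161.
Circular molecule, 4 cuts → 4 fragments:
  30–90 → 61 bp
  91–146 → 56 bp
  147–161 → 15 bp
  162–227 then 1–29 → 66 + 29 = 95 bp
Sorted largest to smallest: 95, 61, 56, 15 bp.

95, 61, 56, 15 bp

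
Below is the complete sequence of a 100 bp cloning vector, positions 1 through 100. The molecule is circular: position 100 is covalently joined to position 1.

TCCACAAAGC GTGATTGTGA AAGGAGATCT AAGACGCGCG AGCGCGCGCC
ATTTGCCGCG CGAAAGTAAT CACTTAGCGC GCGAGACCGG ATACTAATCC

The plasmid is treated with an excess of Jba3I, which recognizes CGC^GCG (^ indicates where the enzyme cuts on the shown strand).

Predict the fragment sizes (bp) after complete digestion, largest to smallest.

Jba3I sites (CGCGCG) start at positions 35, 43, 57, 78.
Jba3I cuts after base 3 of each site, so after positions 37, 45, 59, 80.
Circular molecule, 4 cuts → 4 fragments:
  38–45 → 8 bp
  46–59 → 14 bp
  60–80 → 21 bp
  81–100 then 1–37 → 20 + 37 = 57 bp
Sorted largest to smallest: 57, 21, 14, 8 bp.

57, 21, 14, 8 bp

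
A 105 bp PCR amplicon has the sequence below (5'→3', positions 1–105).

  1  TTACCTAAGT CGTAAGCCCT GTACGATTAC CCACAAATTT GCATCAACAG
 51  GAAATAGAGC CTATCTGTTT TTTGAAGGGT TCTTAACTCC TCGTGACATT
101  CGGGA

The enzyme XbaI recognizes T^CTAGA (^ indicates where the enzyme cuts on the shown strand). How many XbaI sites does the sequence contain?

0

No occurrence of TCTAGA is present in the sequence.
XbaI does not cut: 0 sites.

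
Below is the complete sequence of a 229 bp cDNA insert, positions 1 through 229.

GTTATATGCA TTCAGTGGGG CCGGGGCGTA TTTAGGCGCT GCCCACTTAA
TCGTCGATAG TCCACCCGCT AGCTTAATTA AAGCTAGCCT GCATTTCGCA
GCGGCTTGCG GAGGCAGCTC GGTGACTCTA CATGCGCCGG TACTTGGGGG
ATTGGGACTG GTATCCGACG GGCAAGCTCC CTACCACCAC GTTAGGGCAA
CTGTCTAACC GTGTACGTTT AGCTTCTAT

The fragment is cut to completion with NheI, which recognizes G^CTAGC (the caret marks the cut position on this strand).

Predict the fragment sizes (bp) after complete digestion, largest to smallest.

NheI sites (GCTAGC) start at positions 68, 83.
NheI cuts after the first base of each site, so after positions 68, 83.
Linear molecule, 2 cuts → 3 fragments:
  1–68 → 68 bp
  69–83 → 15 bp
  84–229 → 146 bp
Sorted largest to smallest: 146, 68, 15 bp.

146, 68, 15 bp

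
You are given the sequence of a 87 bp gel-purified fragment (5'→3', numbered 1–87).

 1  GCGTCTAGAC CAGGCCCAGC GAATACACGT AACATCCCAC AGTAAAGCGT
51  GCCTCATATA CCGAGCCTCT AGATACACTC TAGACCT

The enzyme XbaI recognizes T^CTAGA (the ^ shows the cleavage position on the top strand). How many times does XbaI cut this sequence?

TCTAGA occurs starting at positions 4, 68, 79.
XbaI cuts at 3 sites.

3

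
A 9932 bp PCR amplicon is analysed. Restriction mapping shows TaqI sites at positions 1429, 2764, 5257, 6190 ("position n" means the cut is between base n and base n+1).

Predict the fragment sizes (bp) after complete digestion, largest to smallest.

3742, 2493, 1429, 1335, 933 bp

Linear molecule, 4 cuts → 5 fragments:
  1429 − 0 = 1429 bp
  2764 − 1429 = 1335 bp
  5257 − 2764 = 2493 bp
  6190 − 5257 = 933 bp
  9932 − 6190 = 3742 bp
Sorted largest to smallest: 3742, 2493, 1429, 1335, 933 bp.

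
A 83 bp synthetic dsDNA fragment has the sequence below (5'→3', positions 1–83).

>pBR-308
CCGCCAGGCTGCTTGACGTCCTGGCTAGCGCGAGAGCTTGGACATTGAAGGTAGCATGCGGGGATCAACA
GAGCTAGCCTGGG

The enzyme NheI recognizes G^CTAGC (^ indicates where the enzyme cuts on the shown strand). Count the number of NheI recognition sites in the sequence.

2

GCTAGC occurs starting at positions 24, 73.
NheI cuts at 2 sites.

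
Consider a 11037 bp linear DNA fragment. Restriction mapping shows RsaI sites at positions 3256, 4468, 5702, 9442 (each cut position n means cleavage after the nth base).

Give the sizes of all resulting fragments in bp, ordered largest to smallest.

3740, 3256, 1595, 1234, 1212 bp

Linear molecule, 4 cuts → 5 fragments:
  3256 − 0 = 3256 bp
  4468 − 3256 = 1212 bp
  5702 − 4468 = 1234 bp
  9442 − 5702 = 3740 bp
  11037 − 9442 = 1595 bp
Sorted largest to smallest: 3740, 3256, 1595, 1234, 1212 bp.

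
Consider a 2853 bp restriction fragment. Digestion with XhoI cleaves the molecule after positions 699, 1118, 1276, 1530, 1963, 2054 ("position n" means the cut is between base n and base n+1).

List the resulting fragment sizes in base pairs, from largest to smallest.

Linear molecule, 6 cuts → 7 fragments:
  699 − 0 = 699 bp
  1118 − 699 = 419 bp
  1276 − 1118 = 158 bp
  1530 − 1276 = 254 bp
  1963 − 1530 = 433 bp
  2054 − 1963 = 91 bp
  2853 − 2054 = 799 bp
Sorted largest to smallest: 799, 699, 433, 419, 254, 158, 91 bp.

799, 699, 433, 419, 254, 158, 91 bp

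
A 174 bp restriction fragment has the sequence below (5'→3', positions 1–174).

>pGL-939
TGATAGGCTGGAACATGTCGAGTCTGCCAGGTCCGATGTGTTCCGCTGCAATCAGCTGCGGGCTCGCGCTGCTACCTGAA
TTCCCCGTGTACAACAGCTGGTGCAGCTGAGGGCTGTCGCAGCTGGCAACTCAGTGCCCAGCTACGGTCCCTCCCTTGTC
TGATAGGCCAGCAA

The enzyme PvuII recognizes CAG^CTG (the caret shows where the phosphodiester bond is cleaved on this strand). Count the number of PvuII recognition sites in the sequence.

CAGCTG occurs starting at positions 53, 95, 104, 120.
PvuII cuts at 4 sites.

4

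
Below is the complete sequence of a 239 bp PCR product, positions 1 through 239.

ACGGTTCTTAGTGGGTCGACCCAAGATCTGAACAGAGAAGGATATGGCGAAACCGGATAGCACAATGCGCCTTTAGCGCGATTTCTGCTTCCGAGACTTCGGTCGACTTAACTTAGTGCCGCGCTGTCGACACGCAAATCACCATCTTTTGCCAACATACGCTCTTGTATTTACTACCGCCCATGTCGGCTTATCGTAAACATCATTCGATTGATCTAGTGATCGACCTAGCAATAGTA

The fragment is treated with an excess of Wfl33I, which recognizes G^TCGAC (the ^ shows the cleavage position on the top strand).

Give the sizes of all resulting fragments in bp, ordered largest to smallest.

113, 87, 24, 15 bp

Wfl33I sites (GTCGAC) start at positions 15, 102, 126.
Wfl33I cuts after the first base of each site, so after positions 15, 102, 126.
Linear molecule, 3 cuts → 4 fragments:
  1–15 → 15 bp
  16–102 → 87 bp
  103–126 → 24 bp
  127–239 → 113 bp
Sorted largest to smallest: 113, 87, 24, 15 bp.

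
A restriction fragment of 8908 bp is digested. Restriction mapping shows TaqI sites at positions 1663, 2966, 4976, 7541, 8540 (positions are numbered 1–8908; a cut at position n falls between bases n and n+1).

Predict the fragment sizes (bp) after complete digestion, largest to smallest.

2565, 2010, 1663, 1303, 999, 368 bp

Linear molecule, 5 cuts → 6 fragments:
  1663 − 0 = 1663 bp
  2966 − 1663 = 1303 bp
  4976 − 2966 = 2010 bp
  7541 − 4976 = 2565 bp
  8540 − 7541 = 999 bp
  8908 − 8540 = 368 bp
Sorted largest to smallest: 2565, 2010, 1663, 1303, 999, 368 bp.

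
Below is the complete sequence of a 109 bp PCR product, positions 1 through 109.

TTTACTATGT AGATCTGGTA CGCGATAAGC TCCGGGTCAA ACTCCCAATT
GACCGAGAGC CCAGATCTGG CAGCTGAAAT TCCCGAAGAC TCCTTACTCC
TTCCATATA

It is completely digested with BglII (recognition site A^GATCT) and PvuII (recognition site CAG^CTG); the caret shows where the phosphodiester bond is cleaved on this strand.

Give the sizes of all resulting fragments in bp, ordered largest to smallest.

BglII sites (AGATCT) start at positions 11, 63.
BglII cuts after the first base of each site, so after positions 11, 63.
The PvuII site (CAGCTG) starts at position 71.
PvuII cuts after base 3 of each site, so after position 73.
Combined cut positions: 11, 63, 73.
Linear molecule, 3 cuts → 4 fragments:
  1–11 → 11 bp
  12–63 → 52 bp
  64–73 → 10 bp
  74–109 → 36 bp
Sorted largest to smallest: 52, 36, 11, 10 bp.

52, 36, 11, 10 bp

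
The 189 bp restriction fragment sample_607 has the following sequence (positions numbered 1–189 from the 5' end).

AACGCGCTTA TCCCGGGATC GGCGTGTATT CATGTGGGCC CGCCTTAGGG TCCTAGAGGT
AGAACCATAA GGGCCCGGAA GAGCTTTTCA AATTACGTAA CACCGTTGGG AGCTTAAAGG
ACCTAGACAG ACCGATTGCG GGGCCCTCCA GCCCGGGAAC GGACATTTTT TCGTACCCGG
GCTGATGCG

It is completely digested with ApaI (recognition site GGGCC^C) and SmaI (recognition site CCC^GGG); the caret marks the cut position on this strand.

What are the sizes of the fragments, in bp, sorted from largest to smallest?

70, 35, 26, 24, 14, 11, 9 bp

ApaI sites (GGGCCC) start at positions 36, 71, 141.
ApaI cuts after base 5 of each site (before the last base), so after positions 40, 75, 145.
SmaI sites (CCCGGG) start at positions 12, 152, 176.
SmaI cuts after base 3 of each site, so after positions 14, 154, 178.
Combined cut positions: 14, 40, 75, 145, 154, 178.
Linear molecule, 6 cuts → 7 fragments:
  1–14 → 14 bp
  15–40 → 26 bp
  41–75 → 35 bp
  76–145 → 70 bp
  146–154 → 9 bp
  155–178 → 24 bp
  179–189 → 11 bp
Sorted largest to smallest: 70, 35, 26, 24, 14, 11, 9 bp.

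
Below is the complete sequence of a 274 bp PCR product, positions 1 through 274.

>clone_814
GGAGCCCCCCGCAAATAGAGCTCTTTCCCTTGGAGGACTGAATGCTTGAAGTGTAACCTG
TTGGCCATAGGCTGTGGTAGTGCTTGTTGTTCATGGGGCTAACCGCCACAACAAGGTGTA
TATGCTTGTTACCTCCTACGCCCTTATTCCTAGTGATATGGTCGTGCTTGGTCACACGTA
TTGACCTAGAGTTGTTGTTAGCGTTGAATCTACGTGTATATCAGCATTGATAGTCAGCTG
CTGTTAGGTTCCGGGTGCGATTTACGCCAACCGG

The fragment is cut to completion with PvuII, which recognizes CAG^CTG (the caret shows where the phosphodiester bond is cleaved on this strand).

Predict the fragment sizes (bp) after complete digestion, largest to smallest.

237, 37 bp

The PvuII site (CAGCTG) starts at position 235.
PvuII cuts after base 3 of each site, so after position 237.
Linear molecule, 1 cut → 2 fragments:
  1–237 → 237 bp
  238–274 → 37 bp
Sorted largest to smallest: 237, 37 bp.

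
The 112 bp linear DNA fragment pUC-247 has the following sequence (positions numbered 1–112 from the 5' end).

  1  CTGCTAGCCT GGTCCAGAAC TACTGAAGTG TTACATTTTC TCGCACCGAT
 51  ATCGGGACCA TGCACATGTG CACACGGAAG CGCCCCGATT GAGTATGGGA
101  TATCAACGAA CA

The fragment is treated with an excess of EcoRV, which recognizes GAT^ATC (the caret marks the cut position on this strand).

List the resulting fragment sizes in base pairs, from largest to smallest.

EcoRV sites (GATATC) start at positions 48, 99.
EcoRV cuts after base 3 of each site, so after positions 50, 101.
Linear molecule, 2 cuts → 3 fragments:
  1–50 → 50 bp
  51–101 → 51 bp
  102–112 → 11 bp
Sorted largest to smallest: 51, 50, 11 bp.

51, 50, 11 bp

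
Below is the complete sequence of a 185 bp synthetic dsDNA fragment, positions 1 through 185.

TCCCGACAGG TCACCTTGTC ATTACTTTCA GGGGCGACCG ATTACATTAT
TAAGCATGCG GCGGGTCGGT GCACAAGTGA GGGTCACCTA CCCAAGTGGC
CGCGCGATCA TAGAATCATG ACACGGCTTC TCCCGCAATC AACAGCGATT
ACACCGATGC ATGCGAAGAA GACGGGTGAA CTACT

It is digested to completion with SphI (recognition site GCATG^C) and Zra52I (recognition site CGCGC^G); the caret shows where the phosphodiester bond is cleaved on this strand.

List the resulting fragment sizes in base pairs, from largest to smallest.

58, 58, 47, 22 bp

SphI sites (GCATGC) start at positions 54, 159.
SphI cuts after base 5 of each site (before the last base), so after positions 58, 163.
The Zra52I site (CGCGCG) starts at position 101.
Zra52I cuts after base 5 of each site (before the last base), so after position 105.
Combined cut positions: 58, 105, 163.
Linear molecule, 3 cuts → 4 fragments:
  1–58 → 58 bp
  59–105 → 47 bp
  106–163 → 58 bp
  164–185 → 22 bp
Sorted largest to smallest: 58, 58, 47, 22 bp.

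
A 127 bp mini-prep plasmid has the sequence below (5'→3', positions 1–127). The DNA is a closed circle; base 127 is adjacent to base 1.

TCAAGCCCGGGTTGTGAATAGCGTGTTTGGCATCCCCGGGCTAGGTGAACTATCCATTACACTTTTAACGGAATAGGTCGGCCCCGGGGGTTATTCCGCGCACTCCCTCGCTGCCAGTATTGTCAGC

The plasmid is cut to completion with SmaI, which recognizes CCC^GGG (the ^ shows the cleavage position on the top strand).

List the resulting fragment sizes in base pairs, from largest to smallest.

SmaI sites (CCCGGG) start at positions 6, 35, 83.
SmaI cuts after base 3 of each site, so after positions 8, 37, 85.
Circular molecule, 3 cuts → 3 fragments:
  9–37 → 29 bp
  38–85 → 48 bp
  86–127 then 1–8 → 42 + 8 = 50 bp
Sorted largest to smallest: 50, 48, 29 bp.

50, 48, 29 bp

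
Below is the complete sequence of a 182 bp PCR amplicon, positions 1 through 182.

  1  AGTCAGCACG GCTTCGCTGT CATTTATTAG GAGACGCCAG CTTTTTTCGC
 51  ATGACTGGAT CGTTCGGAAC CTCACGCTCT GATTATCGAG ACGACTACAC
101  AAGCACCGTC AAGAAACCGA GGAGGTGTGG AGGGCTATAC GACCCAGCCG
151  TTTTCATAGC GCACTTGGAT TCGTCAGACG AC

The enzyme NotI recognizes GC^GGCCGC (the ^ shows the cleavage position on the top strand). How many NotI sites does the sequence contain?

0

No occurrence of GCGGCCGC is present in the sequence.
NotI does not cut: 0 sites.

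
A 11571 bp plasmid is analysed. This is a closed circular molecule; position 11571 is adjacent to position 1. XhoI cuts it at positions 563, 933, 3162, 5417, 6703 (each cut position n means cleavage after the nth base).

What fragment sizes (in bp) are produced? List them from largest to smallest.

5431, 2255, 2229, 1286, 370 bp

Circular molecule, 5 cuts → 5 fragments:
  933 − 563 = 370 bp
  3162 − 933 = 2229 bp
  5417 − 3162 = 2255 bp
  6703 − 5417 = 1286 bp
  wrap: 11571 − 6703 + 563 = 5431 bp
Sorted largest to smallest: 5431, 2255, 2229, 1286, 370 bp.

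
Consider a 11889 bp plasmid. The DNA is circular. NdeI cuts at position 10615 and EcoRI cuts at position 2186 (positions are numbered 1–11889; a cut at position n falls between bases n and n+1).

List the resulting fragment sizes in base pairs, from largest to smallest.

Combined cut positions (sorted): 2186, 10615.
Circular molecule, 2 cuts → 2 fragments:
  10615 − 2186 = 8429 bp
  wrap: 11889 − 10615 + 2186 = 3460 bp
Sorted largest to smallest: 8429, 3460 bp.

8429, 3460 bp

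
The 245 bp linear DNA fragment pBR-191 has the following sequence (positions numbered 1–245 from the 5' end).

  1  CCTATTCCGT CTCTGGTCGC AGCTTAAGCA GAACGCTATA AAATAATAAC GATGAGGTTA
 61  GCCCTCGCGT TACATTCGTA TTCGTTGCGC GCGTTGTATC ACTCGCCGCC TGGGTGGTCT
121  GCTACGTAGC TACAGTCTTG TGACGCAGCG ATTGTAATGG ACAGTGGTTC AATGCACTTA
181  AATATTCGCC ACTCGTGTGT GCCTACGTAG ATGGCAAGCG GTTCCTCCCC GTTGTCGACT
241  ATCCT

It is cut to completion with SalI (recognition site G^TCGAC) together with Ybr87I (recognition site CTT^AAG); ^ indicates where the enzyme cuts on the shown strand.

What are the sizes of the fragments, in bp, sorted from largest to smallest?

209, 25, 11 bp

The SalI site (GTCGAC) starts at position 234.
SalI cuts after the first base of each site, so after position 234.
The Ybr87I site (CTTAAG) starts at position 23.
Ybr87I cuts after base 3 of each site, so after position 25.
Combined cut positions: 25, 234.
Linear molecule, 2 cuts → 3 fragments:
  1–25 → 25 bp
  26–234 → 209 bp
  235–245 → 11 bp
Sorted largest to smallest: 209, 25, 11 bp.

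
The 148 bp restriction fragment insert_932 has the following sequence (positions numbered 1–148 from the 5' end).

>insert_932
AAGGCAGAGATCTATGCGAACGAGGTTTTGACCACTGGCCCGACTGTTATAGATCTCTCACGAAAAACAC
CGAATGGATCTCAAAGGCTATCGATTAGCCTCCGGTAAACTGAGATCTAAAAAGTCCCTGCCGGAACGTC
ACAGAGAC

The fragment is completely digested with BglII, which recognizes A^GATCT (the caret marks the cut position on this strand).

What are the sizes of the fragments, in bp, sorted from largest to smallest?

BglII sites (AGATCT) start at positions 8, 51, 113.
BglII cuts after the first base of each site, so after positions 8, 51, 113.
Linear molecule, 3 cuts → 4 fragments:
  1–8 → 8 bp
  9–51 → 43 bp
  52–113 → 62 bp
  114–148 → 35 bp
Sorted largest to smallest: 62, 43, 35, 8 bp.

62, 43, 35, 8 bp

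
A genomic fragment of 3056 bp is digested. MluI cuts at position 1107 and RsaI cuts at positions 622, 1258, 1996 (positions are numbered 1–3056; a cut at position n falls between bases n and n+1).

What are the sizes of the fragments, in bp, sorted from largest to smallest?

1060, 738, 622, 485, 151 bp

Combined cut positions (sorted): 622, 1107, 1258, 1996.
Linear molecule, 4 cuts → 5 fragments:
  622 − 0 = 622 bp
  1107 − 622 = 485 bp
  1258 − 1107 = 151 bp
  1996 − 1258 = 738 bp
  3056 − 1996 = 1060 bp
Sorted largest to smallest: 1060, 738, 622, 485, 151 bp.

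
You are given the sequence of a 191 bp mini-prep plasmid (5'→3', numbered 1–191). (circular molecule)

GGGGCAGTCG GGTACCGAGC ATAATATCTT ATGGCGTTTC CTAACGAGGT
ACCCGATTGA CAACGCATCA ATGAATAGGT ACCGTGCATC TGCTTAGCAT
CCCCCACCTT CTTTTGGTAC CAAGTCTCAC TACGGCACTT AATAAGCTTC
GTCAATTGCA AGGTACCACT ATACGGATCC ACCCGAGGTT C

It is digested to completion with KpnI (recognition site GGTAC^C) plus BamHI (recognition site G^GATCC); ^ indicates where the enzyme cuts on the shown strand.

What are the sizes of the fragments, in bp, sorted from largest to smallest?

KpnI sites (GGTACC) start at positions 11, 48, 78, 116, 162.
KpnI cuts after base 5 of each site (before the last base), so after positions 15, 52, 82, 120, 166.
The BamHI site (GGATCC) starts at position 175.
BamHI cuts after the first base of each site, so after position 175.
Combined cut positions: 15, 52, 82, 120, 166, 175.
Circular molecule, 6 cuts → 6 fragments:
  16–52 → 37 bp
  53–82 → 30 bp
  83–120 → 38 bp
  121–166 → 46 bp
  167–175 → 9 bp
  176–191 then 1–15 → 16 + 15 = 31 bp
Sorted largest to smallest: 46, 38, 37, 31, 30, 9 bp.

46, 38, 37, 31, 30, 9 bp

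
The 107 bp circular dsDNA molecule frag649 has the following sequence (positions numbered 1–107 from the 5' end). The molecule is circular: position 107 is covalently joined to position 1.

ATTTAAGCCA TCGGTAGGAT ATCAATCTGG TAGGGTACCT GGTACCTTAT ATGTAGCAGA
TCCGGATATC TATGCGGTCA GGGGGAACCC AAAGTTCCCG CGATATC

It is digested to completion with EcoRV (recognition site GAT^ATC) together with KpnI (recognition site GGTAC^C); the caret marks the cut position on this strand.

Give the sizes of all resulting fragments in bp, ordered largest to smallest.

EcoRV sites (GATATC) start at positions 18, 65, 102.
EcoRV cuts after base 3 of each site, so after positions 20, 67, 104.
KpnI sites (GGTACC) start at positions 34, 41.
KpnI cuts after base 5 of each site (before the last base), so after positions 38, 45.
Combined cut positions: 20, 38, 45, 67, 104.
Circular molecule, 5 cuts → 5 fragments:
  21–38 → 18 bp
  39–45 → 7 bp
  46–67 → 22 bp
  68–104 → 37 bp
  105–107 then 1–20 → 3 + 20 = 23 bp
Sorted largest to smallest: 37, 23, 22, 18, 7 bp.

37, 23, 22, 18, 7 bp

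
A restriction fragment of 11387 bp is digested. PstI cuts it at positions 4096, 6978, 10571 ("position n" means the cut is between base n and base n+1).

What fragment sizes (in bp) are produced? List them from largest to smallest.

Linear molecule, 3 cuts → 4 fragments:
  4096 − 0 = 4096 bp
  6978 − 4096 = 2882 bp
  10571 − 6978 = 3593 bp
  11387 − 10571 = 816 bp
Sorted largest to smallest: 4096, 3593, 2882, 816 bp.

4096, 3593, 2882, 816 bp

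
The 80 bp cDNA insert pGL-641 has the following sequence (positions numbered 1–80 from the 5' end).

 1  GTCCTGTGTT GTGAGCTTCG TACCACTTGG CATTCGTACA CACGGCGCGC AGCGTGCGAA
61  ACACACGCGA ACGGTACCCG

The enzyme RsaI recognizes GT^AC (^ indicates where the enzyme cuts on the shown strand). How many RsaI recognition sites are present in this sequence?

GTAC occurs starting at positions 20, 36, 74.
RsaI cuts at 3 sites.

3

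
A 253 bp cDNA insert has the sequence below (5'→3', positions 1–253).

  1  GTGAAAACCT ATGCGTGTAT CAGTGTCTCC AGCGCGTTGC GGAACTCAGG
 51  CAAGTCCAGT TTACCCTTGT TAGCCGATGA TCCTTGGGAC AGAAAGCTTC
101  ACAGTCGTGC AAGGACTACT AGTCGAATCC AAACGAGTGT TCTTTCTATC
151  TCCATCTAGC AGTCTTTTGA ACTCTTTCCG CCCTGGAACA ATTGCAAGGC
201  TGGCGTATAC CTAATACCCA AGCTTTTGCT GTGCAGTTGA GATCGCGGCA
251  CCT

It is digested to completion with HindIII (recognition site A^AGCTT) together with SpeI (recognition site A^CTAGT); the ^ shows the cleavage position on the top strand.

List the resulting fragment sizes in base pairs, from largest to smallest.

102, 94, 33, 24 bp

HindIII sites (AAGCTT) start at positions 94, 220.
HindIII cuts after the first base of each site, so after positions 94, 220.
The SpeI site (ACTAGT) starts at position 118.
SpeI cuts after the first base of each site, so after position 118.
Combined cut positions: 94, 118, 220.
Linear molecule, 3 cuts → 4 fragments:
  1–94 → 94 bp
  95–118 → 24 bp
  119–220 → 102 bp
  221–253 → 33 bp
Sorted largest to smallest: 102, 94, 33, 24 bp.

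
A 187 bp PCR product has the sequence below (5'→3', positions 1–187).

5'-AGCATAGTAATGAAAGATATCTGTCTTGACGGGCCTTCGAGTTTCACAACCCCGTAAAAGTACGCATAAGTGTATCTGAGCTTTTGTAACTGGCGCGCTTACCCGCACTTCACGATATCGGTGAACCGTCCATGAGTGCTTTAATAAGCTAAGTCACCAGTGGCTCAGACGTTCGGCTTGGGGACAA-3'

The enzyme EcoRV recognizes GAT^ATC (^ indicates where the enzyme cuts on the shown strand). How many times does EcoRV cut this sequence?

GATATC occurs starting at positions 16, 114.
EcoRV cuts at 2 sites.

2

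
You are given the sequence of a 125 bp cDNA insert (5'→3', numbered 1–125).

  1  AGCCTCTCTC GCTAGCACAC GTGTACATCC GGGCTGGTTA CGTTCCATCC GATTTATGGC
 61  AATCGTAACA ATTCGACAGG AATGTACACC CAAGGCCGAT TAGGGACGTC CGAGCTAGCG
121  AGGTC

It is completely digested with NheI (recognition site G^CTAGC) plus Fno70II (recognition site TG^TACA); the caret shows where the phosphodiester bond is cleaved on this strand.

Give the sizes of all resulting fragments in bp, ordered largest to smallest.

61, 30, 12, 11, 11 bp

NheI sites (GCTAGC) start at positions 11, 114.
NheI cuts after the first base of each site, so after positions 11, 114.
Fno70II sites (TGTACA) start at positions 22, 83.
Fno70II cuts after base 2 of each site, so after positions 23, 84.
Combined cut positions: 11, 23, 84, 114.
Linear molecule, 4 cuts → 5 fragments:
  1–11 → 11 bp
  12–23 → 12 bp
  24–84 → 61 bp
  85–114 → 30 bp
  115–125 → 11 bp
Sorted largest to smallest: 61, 30, 12, 11, 11 bp.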